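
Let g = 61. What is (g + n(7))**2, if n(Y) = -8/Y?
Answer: 175561/49 ≈ 3582.9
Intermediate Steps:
(g + n(7))**2 = (61 - 8/7)**2 = (419/7)**2 = 175561/49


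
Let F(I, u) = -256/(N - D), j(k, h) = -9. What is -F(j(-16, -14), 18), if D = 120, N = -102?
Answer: -128/111 ≈ -1.1532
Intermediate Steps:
F(I, u) = 128/111 (F(I, u) = -256/(-102 - 1*120) = -256/(-102 - 120) = -256/(-222) = -256*(-1/222) = 128/111)
-F(j(-16, -14), 18) = -1*128/111 = -128/111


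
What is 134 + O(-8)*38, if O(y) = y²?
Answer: 2566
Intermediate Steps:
134 + O(-8)*38 = 134 + (-8)²*38 = 134 + 64*38 = 134 + 2432 = 2566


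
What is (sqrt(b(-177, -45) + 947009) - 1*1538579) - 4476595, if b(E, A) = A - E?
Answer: -6015174 + sqrt(947141) ≈ -6.0142e+6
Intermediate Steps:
(sqrt(b(-177, -45) + 947009) - 1*1538579) - 4476595 = (sqrt((-45 - 1*(-177)) + 947009) - 1*1538579) - 4476595 = (sqrt((-45 + 177) + 947009) - 1538579) - 4476595 = (sqrt(132 + 947009) - 1538579) - 4476595 = (sqrt(947141) - 1538579) - 4476595 = (-1538579 + sqrt(947141)) - 4476595 = -6015174 + sqrt(947141)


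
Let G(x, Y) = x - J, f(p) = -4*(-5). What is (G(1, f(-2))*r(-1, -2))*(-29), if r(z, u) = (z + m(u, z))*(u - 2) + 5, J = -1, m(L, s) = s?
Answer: -754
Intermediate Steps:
f(p) = 20
G(x, Y) = 1 + x (G(x, Y) = x - 1*(-1) = x + 1 = 1 + x)
r(z, u) = 5 + 2*z*(-2 + u) (r(z, u) = (z + z)*(u - 2) + 5 = (2*z)*(-2 + u) + 5 = 2*z*(-2 + u) + 5 = 5 + 2*z*(-2 + u))
(G(1, f(-2))*r(-1, -2))*(-29) = ((1 + 1)*(5 - 4*(-1) + 2*(-2)*(-1)))*(-29) = (2*(5 + 4 + 4))*(-29) = (2*13)*(-29) = 26*(-29) = -754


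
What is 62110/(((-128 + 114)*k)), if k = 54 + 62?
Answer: -31055/812 ≈ -38.245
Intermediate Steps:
k = 116
62110/(((-128 + 114)*k)) = 62110/(((-128 + 114)*116)) = 62110/((-14*116)) = 62110/(-1624) = 62110*(-1/1624) = -31055/812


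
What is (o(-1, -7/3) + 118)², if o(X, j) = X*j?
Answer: 130321/9 ≈ 14480.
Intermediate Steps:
(o(-1, -7/3) + 118)² = (-(-7)/3 + 118)² = (-1*(-7/3) + 118)² = (7/3 + 118)² = (361/3)² = 130321/9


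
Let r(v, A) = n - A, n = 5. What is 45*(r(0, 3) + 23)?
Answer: 1125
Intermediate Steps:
r(v, A) = 5 - A
45*(r(0, 3) + 23) = 45*((5 - 1*3) + 23) = 45*((5 - 3) + 23) = 45*(2 + 23) = 45*25 = 1125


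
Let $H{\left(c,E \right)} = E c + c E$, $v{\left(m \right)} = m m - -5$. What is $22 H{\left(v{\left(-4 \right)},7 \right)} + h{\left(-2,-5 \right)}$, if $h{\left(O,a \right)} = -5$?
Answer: $6463$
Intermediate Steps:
$v{\left(m \right)} = 5 + m^{2}$ ($v{\left(m \right)} = m^{2} + 5 = 5 + m^{2}$)
$H{\left(c,E \right)} = 2 E c$ ($H{\left(c,E \right)} = E c + E c = 2 E c$)
$22 H{\left(v{\left(-4 \right)},7 \right)} + h{\left(-2,-5 \right)} = 22 \cdot 2 \cdot 7 \left(5 + \left(-4\right)^{2}\right) - 5 = 22 \cdot 2 \cdot 7 \left(5 + 16\right) - 5 = 22 \cdot 2 \cdot 7 \cdot 21 - 5 = 22 \cdot 294 - 5 = 6468 - 5 = 6463$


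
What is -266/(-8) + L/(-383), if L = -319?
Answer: 52215/1532 ≈ 34.083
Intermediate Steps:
-266/(-8) + L/(-383) = -266/(-8) - 319/(-383) = -266*(-1/8) - 319*(-1/383) = 133/4 + 319/383 = 52215/1532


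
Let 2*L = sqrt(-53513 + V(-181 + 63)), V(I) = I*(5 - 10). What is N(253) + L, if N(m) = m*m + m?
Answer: 64262 + I*sqrt(52923)/2 ≈ 64262.0 + 115.03*I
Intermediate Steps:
N(m) = m + m**2 (N(m) = m**2 + m = m + m**2)
V(I) = -5*I (V(I) = I*(-5) = -5*I)
L = I*sqrt(52923)/2 (L = sqrt(-53513 - 5*(-181 + 63))/2 = sqrt(-53513 - 5*(-118))/2 = sqrt(-53513 + 590)/2 = sqrt(-52923)/2 = (I*sqrt(52923))/2 = I*sqrt(52923)/2 ≈ 115.03*I)
N(253) + L = 253*(1 + 253) + I*sqrt(52923)/2 = 253*254 + I*sqrt(52923)/2 = 64262 + I*sqrt(52923)/2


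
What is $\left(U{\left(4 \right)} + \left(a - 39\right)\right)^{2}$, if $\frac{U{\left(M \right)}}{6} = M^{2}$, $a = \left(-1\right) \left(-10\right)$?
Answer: $4489$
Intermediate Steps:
$a = 10$
$U{\left(M \right)} = 6 M^{2}$
$\left(U{\left(4 \right)} + \left(a - 39\right)\right)^{2} = \left(6 \cdot 4^{2} + \left(10 - 39\right)\right)^{2} = \left(6 \cdot 16 + \left(10 - 39\right)\right)^{2} = \left(96 - 29\right)^{2} = 67^{2} = 4489$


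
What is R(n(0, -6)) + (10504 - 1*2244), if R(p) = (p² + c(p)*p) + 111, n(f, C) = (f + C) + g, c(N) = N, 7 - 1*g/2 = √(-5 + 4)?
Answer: 8491 - 64*I ≈ 8491.0 - 64.0*I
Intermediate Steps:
g = 14 - 2*I (g = 14 - 2*√(-5 + 4) = 14 - 2*I ≈ 14.0 - 2.0*I)
n(f, C) = 14 + C + f - 2*I (n(f, C) = (f + C) + (14 - 2*I) = (C + f) + (14 - 2*I) = 14 + C + f - 2*I)
R(p) = 111 + 2*p² (R(p) = (p² + p*p) + 111 = (p² + p²) + 111 = 2*p² + 111 = 111 + 2*p²)
R(n(0, -6)) + (10504 - 1*2244) = (111 + 2*(14 - 6 + 0 - 2*I)²) + (10504 - 1*2244) = (111 + 2*(8 - 2*I)²) + (10504 - 2244) = (111 + 2*(8 - 2*I)²) + 8260 = 8371 + 2*(8 - 2*I)²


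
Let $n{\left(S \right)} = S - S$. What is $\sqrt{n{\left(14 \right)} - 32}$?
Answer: $4 i \sqrt{2} \approx 5.6569 i$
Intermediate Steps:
$n{\left(S \right)} = 0$
$\sqrt{n{\left(14 \right)} - 32} = \sqrt{0 - 32} = \sqrt{-32} = 4 i \sqrt{2}$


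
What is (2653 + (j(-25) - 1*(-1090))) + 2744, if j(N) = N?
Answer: 6462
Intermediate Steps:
(2653 + (j(-25) - 1*(-1090))) + 2744 = (2653 + (-25 - 1*(-1090))) + 2744 = (2653 + (-25 + 1090)) + 2744 = (2653 + 1065) + 2744 = 3718 + 2744 = 6462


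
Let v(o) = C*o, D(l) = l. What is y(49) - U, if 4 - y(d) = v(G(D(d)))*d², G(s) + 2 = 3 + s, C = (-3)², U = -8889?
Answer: -1071557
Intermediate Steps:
C = 9
G(s) = 1 + s (G(s) = -2 + (3 + s) = 1 + s)
v(o) = 9*o
y(d) = 4 - d²*(9 + 9*d) (y(d) = 4 - 9*(1 + d)*d² = 4 - (9 + 9*d)*d² = 4 - d²*(9 + 9*d))
y(49) - U = (4 - 9*49²*(1 + 49)) - 1*(-8889) = (4 - 9*2401*50) + 8889 = (4 - 1080450) + 8889 = -1080446 + 8889 = -1071557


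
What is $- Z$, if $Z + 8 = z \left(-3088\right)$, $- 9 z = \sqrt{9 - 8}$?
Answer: $- \frac{3016}{9} \approx -335.11$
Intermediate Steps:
$z = - \frac{1}{9}$ ($z = - \frac{\sqrt{9 - 8}}{9} = - \frac{\sqrt{1}}{9} = \left(- \frac{1}{9}\right) 1 = - \frac{1}{9} \approx -0.11111$)
$Z = \frac{3016}{9}$ ($Z = -8 - - \frac{3088}{9} = -8 + \frac{3088}{9} = \frac{3016}{9} \approx 335.11$)
$- Z = \left(-1\right) \frac{3016}{9} = - \frac{3016}{9}$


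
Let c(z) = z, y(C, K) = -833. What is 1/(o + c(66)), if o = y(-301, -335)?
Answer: -1/767 ≈ -0.0013038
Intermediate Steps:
o = -833
1/(o + c(66)) = 1/(-833 + 66) = 1/(-767) = -1/767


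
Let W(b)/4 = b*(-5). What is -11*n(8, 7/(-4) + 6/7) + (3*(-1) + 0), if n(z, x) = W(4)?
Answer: 877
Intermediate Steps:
W(b) = -20*b (W(b) = 4*(b*(-5)) = 4*(-5*b) = -20*b)
n(z, x) = -80 (n(z, x) = -20*4 = -80)
-11*n(8, 7/(-4) + 6/7) + (3*(-1) + 0) = -11*(-80) + (3*(-1) + 0) = 880 + (-3 + 0) = 880 - 3 = 877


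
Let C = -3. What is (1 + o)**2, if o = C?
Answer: 4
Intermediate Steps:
o = -3
(1 + o)**2 = (1 - 3)**2 = (-2)**2 = 4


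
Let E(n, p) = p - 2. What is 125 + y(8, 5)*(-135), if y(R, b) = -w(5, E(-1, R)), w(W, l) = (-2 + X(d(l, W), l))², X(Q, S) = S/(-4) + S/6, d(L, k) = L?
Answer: 3875/4 ≈ 968.75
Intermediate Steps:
X(Q, S) = -S/12 (X(Q, S) = S*(-¼) + S*(⅙) = -S/4 + S/6 = -S/12)
E(n, p) = -2 + p
w(W, l) = (-2 - l/12)²
y(R, b) = -(22 + R)²/144 (y(R, b) = -(24 + (-2 + R))²/144 = -(22 + R)²/144)
125 + y(8, 5)*(-135) = 125 - (22 + 8)²/144*(-135) = 125 - 1/144*30²*(-135) = 125 - 1/144*900*(-135) = 125 - 25/4*(-135) = 125 + 3375/4 = 3875/4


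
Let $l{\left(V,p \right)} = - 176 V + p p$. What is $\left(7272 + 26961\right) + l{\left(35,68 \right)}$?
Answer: $32697$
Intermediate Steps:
$l{\left(V,p \right)} = p^{2} - 176 V$ ($l{\left(V,p \right)} = - 176 V + p^{2} = p^{2} - 176 V$)
$\left(7272 + 26961\right) + l{\left(35,68 \right)} = \left(7272 + 26961\right) + \left(68^{2} - 6160\right) = 34233 + \left(4624 - 6160\right) = 34233 - 1536 = 32697$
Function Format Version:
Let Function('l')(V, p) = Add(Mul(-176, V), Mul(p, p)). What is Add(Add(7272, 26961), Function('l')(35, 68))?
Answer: 32697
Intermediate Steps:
Function('l')(V, p) = Add(Pow(p, 2), Mul(-176, V)) (Function('l')(V, p) = Add(Mul(-176, V), Pow(p, 2)) = Add(Pow(p, 2), Mul(-176, V)))
Add(Add(7272, 26961), Function('l')(35, 68)) = Add(Add(7272, 26961), Add(Pow(68, 2), Mul(-176, 35))) = Add(34233, Add(4624, -6160)) = Add(34233, -1536) = 32697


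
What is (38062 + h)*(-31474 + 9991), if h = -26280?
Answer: -253112706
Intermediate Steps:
(38062 + h)*(-31474 + 9991) = (38062 - 26280)*(-31474 + 9991) = 11782*(-21483) = -253112706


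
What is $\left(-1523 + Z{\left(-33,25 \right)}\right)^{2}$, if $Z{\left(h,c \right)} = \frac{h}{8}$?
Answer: $\frac{149255089}{64} \approx 2.3321 \cdot 10^{6}$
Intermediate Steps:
$Z{\left(h,c \right)} = \frac{h}{8}$ ($Z{\left(h,c \right)} = h \frac{1}{8} = \frac{h}{8}$)
$\left(-1523 + Z{\left(-33,25 \right)}\right)^{2} = \left(-1523 + \frac{1}{8} \left(-33\right)\right)^{2} = \left(-1523 - \frac{33}{8}\right)^{2} = \left(- \frac{12217}{8}\right)^{2} = \frac{149255089}{64}$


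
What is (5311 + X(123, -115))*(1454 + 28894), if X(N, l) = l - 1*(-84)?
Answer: 160237440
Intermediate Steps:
X(N, l) = 84 + l (X(N, l) = l + 84 = 84 + l)
(5311 + X(123, -115))*(1454 + 28894) = (5311 + (84 - 115))*(1454 + 28894) = (5311 - 31)*30348 = 5280*30348 = 160237440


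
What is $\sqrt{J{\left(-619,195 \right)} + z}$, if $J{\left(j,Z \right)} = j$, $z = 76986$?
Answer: $\sqrt{76367} \approx 276.35$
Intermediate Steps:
$\sqrt{J{\left(-619,195 \right)} + z} = \sqrt{-619 + 76986} = \sqrt{76367}$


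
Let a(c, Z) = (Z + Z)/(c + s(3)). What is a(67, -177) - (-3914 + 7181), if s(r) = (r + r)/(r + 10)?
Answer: -2869761/877 ≈ -3272.2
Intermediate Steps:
s(r) = 2*r/(10 + r) (s(r) = (2*r)/(10 + r) = 2*r/(10 + r))
a(c, Z) = 2*Z/(6/13 + c) (a(c, Z) = (Z + Z)/(c + 2*3/(10 + 3)) = (2*Z)/(c + 2*3/13) = (2*Z)/(c + 2*3*(1/13)) = (2*Z)/(c + 6/13) = (2*Z)/(6/13 + c) = 2*Z/(6/13 + c))
a(67, -177) - (-3914 + 7181) = 26*(-177)/(6 + 13*67) - (-3914 + 7181) = 26*(-177)/(6 + 871) - 1*3267 = 26*(-177)/877 - 3267 = 26*(-177)*(1/877) - 3267 = -4602/877 - 3267 = -2869761/877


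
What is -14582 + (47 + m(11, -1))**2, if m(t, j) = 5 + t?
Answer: -10613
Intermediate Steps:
-14582 + (47 + m(11, -1))**2 = -14582 + (47 + (5 + 11))**2 = -14582 + (47 + 16)**2 = -14582 + 63**2 = -14582 + 3969 = -10613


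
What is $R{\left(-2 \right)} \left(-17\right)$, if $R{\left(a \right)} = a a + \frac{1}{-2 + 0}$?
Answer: $- \frac{119}{2} \approx -59.5$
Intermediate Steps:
$R{\left(a \right)} = - \frac{1}{2} + a^{2}$ ($R{\left(a \right)} = a^{2} + \frac{1}{-2} = a^{2} - \frac{1}{2} = - \frac{1}{2} + a^{2}$)
$R{\left(-2 \right)} \left(-17\right) = \left(- \frac{1}{2} + \left(-2\right)^{2}\right) \left(-17\right) = \left(- \frac{1}{2} + 4\right) \left(-17\right) = \frac{7}{2} \left(-17\right) = - \frac{119}{2}$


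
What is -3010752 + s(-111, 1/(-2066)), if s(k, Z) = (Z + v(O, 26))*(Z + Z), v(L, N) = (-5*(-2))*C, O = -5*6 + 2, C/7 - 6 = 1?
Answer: -6425481694195/2134178 ≈ -3.0108e+6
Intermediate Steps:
C = 49 (C = 42 + 7*1 = 42 + 7 = 49)
O = -28 (O = -30 + 2 = -28)
v(L, N) = 490 (v(L, N) = -5*(-2)*49 = 10*49 = 490)
s(k, Z) = 2*Z*(490 + Z) (s(k, Z) = (Z + 490)*(Z + Z) = (490 + Z)*(2*Z) = 2*Z*(490 + Z))
-3010752 + s(-111, 1/(-2066)) = -3010752 + 2*(490 + 1/(-2066))/(-2066) = -3010752 + 2*(-1/2066)*(490 - 1/2066) = -3010752 + 2*(-1/2066)*(1012339/2066) = -3010752 - 1012339/2134178 = -6425481694195/2134178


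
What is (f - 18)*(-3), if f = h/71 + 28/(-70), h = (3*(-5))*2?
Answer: 20046/355 ≈ 56.468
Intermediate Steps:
h = -30 (h = -15*2 = -30)
f = -292/355 (f = -30/71 + 28/(-70) = -30*1/71 + 28*(-1/70) = -30/71 - ⅖ = -292/355 ≈ -0.82254)
(f - 18)*(-3) = (-292/355 - 18)*(-3) = -6682/355*(-3) = 20046/355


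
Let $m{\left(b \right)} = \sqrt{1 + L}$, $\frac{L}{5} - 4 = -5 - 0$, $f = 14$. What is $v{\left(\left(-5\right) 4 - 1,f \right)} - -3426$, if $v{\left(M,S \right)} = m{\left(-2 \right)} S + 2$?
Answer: $3428 + 28 i \approx 3428.0 + 28.0 i$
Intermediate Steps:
$L = -5$ ($L = 20 + 5 \left(-5 - 0\right) = 20 + 5 \left(-5 + 0\right) = 20 + 5 \left(-5\right) = 20 - 25 = -5$)
$m{\left(b \right)} = 2 i$ ($m{\left(b \right)} = \sqrt{1 - 5} = \sqrt{-4} = 2 i$)
$v{\left(M,S \right)} = 2 + 2 i S$ ($v{\left(M,S \right)} = 2 i S + 2 = 2 + 2 i S$)
$v{\left(\left(-5\right) 4 - 1,f \right)} - -3426 = \left(2 + 2 i 14\right) - -3426 = \left(2 + 28 i\right) + 3426 = 3428 + 28 i$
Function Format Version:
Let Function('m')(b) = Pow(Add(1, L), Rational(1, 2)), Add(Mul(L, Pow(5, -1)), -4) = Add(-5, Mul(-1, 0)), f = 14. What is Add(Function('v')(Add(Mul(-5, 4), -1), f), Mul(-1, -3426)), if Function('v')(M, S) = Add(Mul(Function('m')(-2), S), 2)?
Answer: Add(3428, Mul(28, I)) ≈ Add(3428.0, Mul(28.000, I))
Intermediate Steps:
L = -5 (L = Add(20, Mul(5, Add(-5, Mul(-1, 0)))) = Add(20, Mul(5, Add(-5, 0))) = Add(20, Mul(5, -5)) = Add(20, -25) = -5)
Function('m')(b) = Mul(2, I) (Function('m')(b) = Pow(Add(1, -5), Rational(1, 2)) = Pow(-4, Rational(1, 2)) = Mul(2, I))
Function('v')(M, S) = Add(2, Mul(2, I, S)) (Function('v')(M, S) = Add(Mul(Mul(2, I), S), 2) = Add(Mul(2, I, S), 2) = Add(2, Mul(2, I, S)))
Add(Function('v')(Add(Mul(-5, 4), -1), f), Mul(-1, -3426)) = Add(Add(2, Mul(2, I, 14)), Mul(-1, -3426)) = Add(Add(2, Mul(28, I)), 3426) = Add(3428, Mul(28, I))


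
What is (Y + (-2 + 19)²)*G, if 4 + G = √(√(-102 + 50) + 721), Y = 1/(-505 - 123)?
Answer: -181491/157 + 181491*√(721 + 2*I*√13)/628 ≈ 6604.1 + 38.806*I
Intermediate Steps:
Y = -1/628 (Y = 1/(-628) = -1/628 ≈ -0.0015924)
G = -4 + √(721 + 2*I*√13) (G = -4 + √(√(-102 + 50) + 721) = -4 + √(√(-52) + 721) = -4 + √(2*I*√13 + 721) = -4 + √(721 + 2*I*√13) ≈ 22.852 + 0.13428*I)
(Y + (-2 + 19)²)*G = (-1/628 + (-2 + 19)²)*(-4 + √(721 + 2*I*√13)) = (-1/628 + 17²)*(-4 + √(721 + 2*I*√13)) = (-1/628 + 289)*(-4 + √(721 + 2*I*√13)) = 181491*(-4 + √(721 + 2*I*√13))/628 = -181491/157 + 181491*√(721 + 2*I*√13)/628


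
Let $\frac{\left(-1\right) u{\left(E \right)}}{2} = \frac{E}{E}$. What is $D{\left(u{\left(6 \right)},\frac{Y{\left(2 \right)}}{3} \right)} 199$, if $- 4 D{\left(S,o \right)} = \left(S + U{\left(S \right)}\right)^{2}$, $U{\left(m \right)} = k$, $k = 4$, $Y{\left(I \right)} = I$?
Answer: $-199$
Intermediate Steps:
$u{\left(E \right)} = -2$ ($u{\left(E \right)} = - 2 \frac{E}{E} = \left(-2\right) 1 = -2$)
$U{\left(m \right)} = 4$
$D{\left(S,o \right)} = - \frac{\left(4 + S\right)^{2}}{4}$ ($D{\left(S,o \right)} = - \frac{\left(S + 4\right)^{2}}{4} = - \frac{\left(4 + S\right)^{2}}{4}$)
$D{\left(u{\left(6 \right)},\frac{Y{\left(2 \right)}}{3} \right)} 199 = - \frac{\left(4 - 2\right)^{2}}{4} \cdot 199 = - \frac{2^{2}}{4} \cdot 199 = \left(- \frac{1}{4}\right) 4 \cdot 199 = \left(-1\right) 199 = -199$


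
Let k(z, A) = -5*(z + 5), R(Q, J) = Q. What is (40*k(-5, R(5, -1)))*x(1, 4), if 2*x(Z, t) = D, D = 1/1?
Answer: 0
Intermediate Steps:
D = 1
x(Z, t) = ½ (x(Z, t) = (½)*1 = ½)
k(z, A) = -25 - 5*z (k(z, A) = -5*(5 + z) = -25 - 5*z)
(40*k(-5, R(5, -1)))*x(1, 4) = (40*(-25 - 5*(-5)))*(½) = (40*(-25 + 25))*(½) = (40*0)*(½) = 0*(½) = 0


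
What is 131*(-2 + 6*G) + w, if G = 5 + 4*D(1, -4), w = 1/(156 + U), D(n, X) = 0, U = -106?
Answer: 183401/50 ≈ 3668.0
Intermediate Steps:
w = 1/50 (w = 1/(156 - 106) = 1/50 ≈ 0.020000)
G = 5 (G = 5 + 4*0 = 5 + 0 = 5)
131*(-2 + 6*G) + w = 131*(-2 + 6*5) + 1/50 = 131*(-2 + 30) + 1/50 = 131*28 + 1/50 = 3668 + 1/50 = 183401/50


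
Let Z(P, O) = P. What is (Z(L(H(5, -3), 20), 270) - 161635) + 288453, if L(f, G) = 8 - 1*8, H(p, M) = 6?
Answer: 126818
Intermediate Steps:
L(f, G) = 0 (L(f, G) = 8 - 8 = 0)
(Z(L(H(5, -3), 20), 270) - 161635) + 288453 = (0 - 161635) + 288453 = -161635 + 288453 = 126818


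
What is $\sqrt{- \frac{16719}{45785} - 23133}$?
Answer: $\frac{2 i \sqrt{12123423015585}}{45785} \approx 152.1 i$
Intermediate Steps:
$\sqrt{- \frac{16719}{45785} - 23133} = \sqrt{- \frac{1059161124}{45785}} = \frac{2 i \sqrt{12123423015585}}{45785}$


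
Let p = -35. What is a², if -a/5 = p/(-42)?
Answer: 625/36 ≈ 17.361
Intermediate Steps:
a = -25/6 (a = -(-175)/(-42) = -(-175)*(-1)/42 = -5*⅚ = -25/6 ≈ -4.1667)
a² = (-25/6)² = 625/36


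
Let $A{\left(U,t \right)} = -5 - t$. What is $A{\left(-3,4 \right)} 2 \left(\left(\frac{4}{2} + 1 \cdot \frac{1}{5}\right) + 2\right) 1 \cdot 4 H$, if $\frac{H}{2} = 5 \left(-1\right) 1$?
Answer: $3024$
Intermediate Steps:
$H = -10$ ($H = 2 \cdot 5 \left(-1\right) 1 = 2 \left(\left(-5\right) 1\right) = 2 \left(-5\right) = -10$)
$A{\left(-3,4 \right)} 2 \left(\left(\frac{4}{2} + 1 \cdot \frac{1}{5}\right) + 2\right) 1 \cdot 4 H = \left(-5 - 4\right) 2 \left(\left(\frac{4}{2} + 1 \cdot \frac{1}{5}\right) + 2\right) 1 \cdot 4 \left(-10\right) = \left(-5 - 4\right) 2 \left(\left(4 \cdot \frac{1}{2} + 1 \cdot \frac{1}{5}\right) + 2\right) 1 \cdot 4 \left(-10\right) = - 9 \cdot 2 \left(\left(2 + \frac{1}{5}\right) + 2\right) 1 \cdot 4 \left(-10\right) = - 9 \cdot 2 \left(\frac{11}{5} + 2\right) 1 \cdot 4 \left(-10\right) = - 9 \cdot 2 \cdot \frac{21}{5} \cdot 1 \cdot 4 \left(-10\right) = - 9 \cdot 2 \cdot \frac{21}{5} \cdot 4 \left(-10\right) = - 9 \cdot \frac{42}{5} \cdot 4 \left(-10\right) = \left(-9\right) \frac{168}{5} \left(-10\right) = \left(- \frac{1512}{5}\right) \left(-10\right) = 3024$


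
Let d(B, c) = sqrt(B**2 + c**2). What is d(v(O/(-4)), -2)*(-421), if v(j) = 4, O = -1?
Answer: -842*sqrt(5) ≈ -1882.8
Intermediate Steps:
d(v(O/(-4)), -2)*(-421) = sqrt(4**2 + (-2)**2)*(-421) = sqrt(16 + 4)*(-421) = sqrt(20)*(-421) = (2*sqrt(5))*(-421) = -842*sqrt(5)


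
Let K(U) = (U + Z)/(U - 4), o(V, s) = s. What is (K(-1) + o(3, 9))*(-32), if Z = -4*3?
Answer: -1856/5 ≈ -371.20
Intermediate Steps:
Z = -12
K(U) = (-12 + U)/(-4 + U) (K(U) = (U - 12)/(U - 4) = (-12 + U)/(-4 + U))
(K(-1) + o(3, 9))*(-32) = ((-12 - 1)/(-4 - 1) + 9)*(-32) = (-13/(-5) + 9)*(-32) = (-⅕*(-13) + 9)*(-32) = (13/5 + 9)*(-32) = (58/5)*(-32) = -1856/5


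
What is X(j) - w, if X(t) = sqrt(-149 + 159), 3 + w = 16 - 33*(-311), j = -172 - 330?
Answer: -10276 + sqrt(10) ≈ -10273.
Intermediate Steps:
j = -502
w = 10276 (w = -3 + (16 - 33*(-311)) = -3 + (16 + 10263) = -3 + 10279 = 10276)
X(t) = sqrt(10)
X(j) - w = sqrt(10) - 1*10276 = sqrt(10) - 10276 = -10276 + sqrt(10)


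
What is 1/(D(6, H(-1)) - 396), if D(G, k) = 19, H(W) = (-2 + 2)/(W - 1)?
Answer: -1/377 ≈ -0.0026525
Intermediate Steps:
H(W) = 0 (H(W) = 0/(-1 + W) = 0)
1/(D(6, H(-1)) - 396) = 1/(19 - 396) = 1/(-377) = -1/377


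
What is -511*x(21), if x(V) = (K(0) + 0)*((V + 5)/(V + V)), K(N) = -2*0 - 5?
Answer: 4745/3 ≈ 1581.7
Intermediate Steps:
K(N) = -5 (K(N) = 0 - 5 = -5)
x(V) = -5*(5 + V)/(2*V) (x(V) = (-5 + 0)*((V + 5)/(V + V)) = -5*(5 + V)/(2*V))
-511*x(21) = -2555*(-5 - 1*21)/(2*21) = -2555*(-5 - 21)/(2*21) = -2555*(-26)/(2*21) = -511*(-65/21) = 4745/3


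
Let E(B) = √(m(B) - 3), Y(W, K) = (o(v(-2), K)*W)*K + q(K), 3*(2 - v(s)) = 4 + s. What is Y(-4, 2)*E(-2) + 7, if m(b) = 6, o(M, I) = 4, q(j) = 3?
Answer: 7 - 29*√3 ≈ -43.229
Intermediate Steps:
v(s) = ⅔ - s/3 (v(s) = 2 - (4 + s)/3 = 2 + (-4/3 - s/3) = ⅔ - s/3)
Y(W, K) = 3 + 4*K*W (Y(W, K) = (4*W)*K + 3 = 4*K*W + 3 = 3 + 4*K*W)
E(B) = √3 (E(B) = √(6 - 3) = √3)
Y(-4, 2)*E(-2) + 7 = (3 + 4*2*(-4))*√3 + 7 = (3 - 32)*√3 + 7 = -29*√3 + 7 = 7 - 29*√3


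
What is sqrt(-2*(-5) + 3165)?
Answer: 5*sqrt(127) ≈ 56.347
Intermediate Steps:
sqrt(-2*(-5) + 3165) = sqrt(10 + 3165) = sqrt(3175) = 5*sqrt(127)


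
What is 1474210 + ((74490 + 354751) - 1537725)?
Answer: 365726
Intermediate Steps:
1474210 + ((74490 + 354751) - 1537725) = 1474210 + (429241 - 1537725) = 1474210 - 1108484 = 365726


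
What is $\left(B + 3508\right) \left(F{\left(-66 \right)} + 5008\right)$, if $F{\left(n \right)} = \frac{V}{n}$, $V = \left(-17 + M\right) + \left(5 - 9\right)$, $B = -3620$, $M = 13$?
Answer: $- \frac{18510016}{33} \approx -5.6091 \cdot 10^{5}$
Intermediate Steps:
$V = -8$ ($V = \left(-17 + 13\right) + \left(5 - 9\right) = -4 - 4 = -8$)
$F{\left(n \right)} = - \frac{8}{n}$
$\left(B + 3508\right) \left(F{\left(-66 \right)} + 5008\right) = \left(-3620 + 3508\right) \left(- \frac{8}{-66} + 5008\right) = - 112 \left(\left(-8\right) \left(- \frac{1}{66}\right) + 5008\right) = - 112 \left(\frac{4}{33} + 5008\right) = \left(-112\right) \frac{165268}{33} = - \frac{18510016}{33}$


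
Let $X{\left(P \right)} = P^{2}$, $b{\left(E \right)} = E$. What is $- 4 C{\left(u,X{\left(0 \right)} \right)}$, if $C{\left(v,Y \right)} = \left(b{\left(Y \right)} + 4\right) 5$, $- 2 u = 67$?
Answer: $-80$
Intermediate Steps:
$u = - \frac{67}{2}$ ($u = \left(- \frac{1}{2}\right) 67 = - \frac{67}{2} \approx -33.5$)
$C{\left(v,Y \right)} = 20 + 5 Y$ ($C{\left(v,Y \right)} = \left(Y + 4\right) 5 = \left(4 + Y\right) 5 = 20 + 5 Y$)
$- 4 C{\left(u,X{\left(0 \right)} \right)} = - 4 \left(20 + 5 \cdot 0^{2}\right) = - 4 \left(20 + 5 \cdot 0\right) = - 4 \left(20 + 0\right) = \left(-4\right) 20 = -80$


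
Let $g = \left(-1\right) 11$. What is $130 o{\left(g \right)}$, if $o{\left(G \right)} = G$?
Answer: $-1430$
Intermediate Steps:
$g = -11$
$130 o{\left(g \right)} = 130 \left(-11\right) = -1430$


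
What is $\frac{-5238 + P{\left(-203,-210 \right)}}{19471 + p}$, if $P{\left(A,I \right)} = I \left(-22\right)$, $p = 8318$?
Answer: $- \frac{206}{9263} \approx -0.022239$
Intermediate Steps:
$P{\left(A,I \right)} = - 22 I$
$\frac{-5238 + P{\left(-203,-210 \right)}}{19471 + p} = \frac{-5238 - -4620}{19471 + 8318} = \frac{-5238 + 4620}{27789} = \left(-618\right) \frac{1}{27789} = - \frac{206}{9263}$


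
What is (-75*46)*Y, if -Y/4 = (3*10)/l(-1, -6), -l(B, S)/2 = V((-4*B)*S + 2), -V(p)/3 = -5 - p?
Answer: 69000/17 ≈ 4058.8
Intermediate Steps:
V(p) = 15 + 3*p (V(p) = -3*(-5 - p) = 15 + 3*p)
l(B, S) = -42 + 24*B*S (l(B, S) = -2*(15 + 3*((-4*B)*S + 2)) = -2*(15 + 3*(-4*B*S + 2)) = -2*(15 + 3*(2 - 4*B*S)) = -2*(15 + (6 - 12*B*S)) = -2*(21 - 12*B*S) = -42 + 24*B*S)
Y = -20/17 (Y = -4*3*10/(-42 + 24*(-1)*(-6)) = -120/(-42 + 144) = -120/102 = -4*5/17 = -20/17 ≈ -1.1765)
(-75*46)*Y = -75*46*(-20/17) = -3450*(-20/17) = 69000/17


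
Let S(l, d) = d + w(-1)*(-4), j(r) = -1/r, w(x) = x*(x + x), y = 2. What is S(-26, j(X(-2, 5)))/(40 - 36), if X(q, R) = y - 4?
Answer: -15/8 ≈ -1.8750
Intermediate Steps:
w(x) = 2*x² (w(x) = x*(2*x) = 2*x²)
X(q, R) = -2 (X(q, R) = 2 - 4 = -2)
S(l, d) = -8 + d (S(l, d) = d + (2*(-1)²)*(-4) = d + (2*1)*(-4) = d + 2*(-4) = d - 8 = -8 + d)
S(-26, j(X(-2, 5)))/(40 - 36) = (-8 - 1/(-2))/(40 - 36) = (-8 - 1*(-½))/4 = (-8 + ½)*(¼) = -15/2*¼ = -15/8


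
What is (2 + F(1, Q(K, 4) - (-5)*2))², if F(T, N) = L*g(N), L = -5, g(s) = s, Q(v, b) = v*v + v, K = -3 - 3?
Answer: 39204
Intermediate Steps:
K = -6
Q(v, b) = v + v² (Q(v, b) = v² + v = v + v²)
F(T, N) = -5*N
(2 + F(1, Q(K, 4) - (-5)*2))² = (2 - 5*(-6*(1 - 6) - (-5)*2))² = (2 - 5*(-6*(-5) - 1*(-10)))² = (2 - 5*(30 + 10))² = (2 - 5*40)² = (2 - 200)² = (-198)² = 39204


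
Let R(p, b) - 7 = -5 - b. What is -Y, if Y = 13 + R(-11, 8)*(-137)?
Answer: -835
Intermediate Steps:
R(p, b) = 2 - b (R(p, b) = 7 + (-5 - b) = 2 - b)
Y = 835 (Y = 13 + (2 - 1*8)*(-137) = 13 + (2 - 8)*(-137) = 13 - 6*(-137) = 13 + 822 = 835)
-Y = -1*835 = -835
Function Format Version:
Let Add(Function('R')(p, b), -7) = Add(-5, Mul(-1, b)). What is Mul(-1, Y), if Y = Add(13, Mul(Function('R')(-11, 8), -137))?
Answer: -835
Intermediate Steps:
Function('R')(p, b) = Add(2, Mul(-1, b)) (Function('R')(p, b) = Add(7, Add(-5, Mul(-1, b))) = Add(2, Mul(-1, b)))
Y = 835 (Y = Add(13, Mul(Add(2, Mul(-1, 8)), -137)) = Add(13, Mul(Add(2, -8), -137)) = Add(13, Mul(-6, -137)) = Add(13, 822) = 835)
Mul(-1, Y) = Mul(-1, 835) = -835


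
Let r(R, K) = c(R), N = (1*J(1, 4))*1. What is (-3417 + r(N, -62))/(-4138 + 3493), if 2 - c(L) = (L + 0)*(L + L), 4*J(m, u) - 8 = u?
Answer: 3433/645 ≈ 5.3225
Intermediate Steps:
J(m, u) = 2 + u/4
N = 3 (N = (1*(2 + (1/4)*4))*1 = (1*(2 + 1))*1 = (1*3)*1 = 3*1 = 3)
c(L) = 2 - 2*L**2 (c(L) = 2 - (L + 0)*(L + L) = 2 - L*2*L = 2 - 2*L**2)
r(R, K) = 2 - 2*R**2
(-3417 + r(N, -62))/(-4138 + 3493) = (-3417 + (2 - 2*3**2))/(-4138 + 3493) = (-3417 + (2 - 2*9))/(-645) = (-3417 + (2 - 18))*(-1/645) = (-3417 - 16)*(-1/645) = -3433*(-1/645) = 3433/645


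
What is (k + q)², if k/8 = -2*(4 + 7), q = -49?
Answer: 50625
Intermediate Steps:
k = -176 (k = 8*(-2*(4 + 7)) = 8*(-2*11) = 8*(-22) = -176)
(k + q)² = (-176 - 49)² = (-225)² = 50625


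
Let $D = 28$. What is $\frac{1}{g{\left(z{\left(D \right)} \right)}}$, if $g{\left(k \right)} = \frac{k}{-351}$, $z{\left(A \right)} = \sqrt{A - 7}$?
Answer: $- \frac{117 \sqrt{21}}{7} \approx -76.594$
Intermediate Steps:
$z{\left(A \right)} = \sqrt{-7 + A}$
$g{\left(k \right)} = - \frac{k}{351}$ ($g{\left(k \right)} = k \left(- \frac{1}{351}\right) = - \frac{k}{351}$)
$\frac{1}{g{\left(z{\left(D \right)} \right)}} = \frac{1}{\left(- \frac{1}{351}\right) \sqrt{-7 + 28}} = \frac{1}{\left(- \frac{1}{351}\right) \sqrt{21}} = - \frac{117 \sqrt{21}}{7}$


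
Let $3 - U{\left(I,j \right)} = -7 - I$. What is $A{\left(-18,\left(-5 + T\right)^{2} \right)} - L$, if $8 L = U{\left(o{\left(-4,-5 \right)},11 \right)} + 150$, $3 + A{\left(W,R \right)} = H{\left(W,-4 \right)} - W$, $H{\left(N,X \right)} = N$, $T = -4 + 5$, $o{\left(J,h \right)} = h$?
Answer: $- \frac{179}{8} \approx -22.375$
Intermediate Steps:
$T = 1$
$U{\left(I,j \right)} = 10 + I$ ($U{\left(I,j \right)} = 3 - \left(-7 - I\right) = 3 + \left(7 + I\right) = 10 + I$)
$A{\left(W,R \right)} = -3$ ($A{\left(W,R \right)} = -3 + \left(W - W\right) = -3 + 0 = -3$)
$L = \frac{155}{8}$ ($L = \frac{\left(10 - 5\right) + 150}{8} = \frac{5 + 150}{8} = \frac{1}{8} \cdot 155 = \frac{155}{8} \approx 19.375$)
$A{\left(-18,\left(-5 + T\right)^{2} \right)} - L = -3 - \frac{155}{8} = - \frac{179}{8}$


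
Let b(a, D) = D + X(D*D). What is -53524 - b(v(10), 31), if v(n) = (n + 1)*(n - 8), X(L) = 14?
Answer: -53569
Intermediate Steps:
v(n) = (1 + n)*(-8 + n)
b(a, D) = 14 + D (b(a, D) = D + 14 = 14 + D)
-53524 - b(v(10), 31) = -53524 - (14 + 31) = -53524 - 1*45 = -53524 - 45 = -53569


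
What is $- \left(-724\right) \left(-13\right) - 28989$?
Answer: $-38401$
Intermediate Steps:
$- \left(-724\right) \left(-13\right) - 28989 = \left(-1\right) 9412 - 28989 = -9412 - 28989 = -38401$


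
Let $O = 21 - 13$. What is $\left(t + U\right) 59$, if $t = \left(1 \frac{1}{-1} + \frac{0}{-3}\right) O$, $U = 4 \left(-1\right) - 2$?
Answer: $-826$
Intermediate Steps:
$U = -6$ ($U = -4 - 2 = -6$)
$O = 8$
$t = -8$ ($t = \left(1 \frac{1}{-1} + \frac{0}{-3}\right) 8 = \left(1 \left(-1\right) + 0 \left(- \frac{1}{3}\right)\right) 8 = \left(-1 + 0\right) 8 = \left(-1\right) 8 = -8$)
$\left(t + U\right) 59 = \left(-8 - 6\right) 59 = \left(-14\right) 59 = -826$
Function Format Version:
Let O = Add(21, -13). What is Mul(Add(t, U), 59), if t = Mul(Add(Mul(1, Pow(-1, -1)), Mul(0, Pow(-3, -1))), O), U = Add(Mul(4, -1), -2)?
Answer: -826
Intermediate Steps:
U = -6 (U = Add(-4, -2) = -6)
O = 8
t = -8 (t = Mul(Add(Mul(1, Pow(-1, -1)), Mul(0, Pow(-3, -1))), 8) = Mul(Add(Mul(1, -1), Mul(0, Rational(-1, 3))), 8) = Mul(Add(-1, 0), 8) = Mul(-1, 8) = -8)
Mul(Add(t, U), 59) = Mul(Add(-8, -6), 59) = Mul(-14, 59) = -826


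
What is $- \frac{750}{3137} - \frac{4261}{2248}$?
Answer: $- \frac{15052757}{7051976} \approx -2.1345$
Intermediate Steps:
$- \frac{750}{3137} - \frac{4261}{2248} = - \frac{15052757}{7051976}$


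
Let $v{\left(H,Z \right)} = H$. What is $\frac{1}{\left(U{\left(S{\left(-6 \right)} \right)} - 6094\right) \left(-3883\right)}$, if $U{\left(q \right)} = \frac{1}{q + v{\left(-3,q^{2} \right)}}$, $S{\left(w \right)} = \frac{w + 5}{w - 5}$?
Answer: $\frac{32}{757258777} \approx 4.2258 \cdot 10^{-8}$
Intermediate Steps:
$S{\left(w \right)} = \frac{5 + w}{-5 + w}$
$U{\left(q \right)} = \frac{1}{-3 + q}$ ($U{\left(q \right)} = \frac{1}{q - 3} = \frac{1}{-3 + q}$)
$\frac{1}{\left(U{\left(S{\left(-6 \right)} \right)} - 6094\right) \left(-3883\right)} = \frac{1}{\left(\frac{1}{-3 + \frac{5 - 6}{-5 - 6}} - 6094\right) \left(-3883\right)} = \frac{1}{\frac{1}{-3 + \frac{1}{-11} \left(-1\right)} - 6094} \left(- \frac{1}{3883}\right) = \frac{1}{\frac{1}{-3 - - \frac{1}{11}} - 6094} \left(- \frac{1}{3883}\right) = \frac{1}{\frac{1}{-3 + \frac{1}{11}} - 6094} \left(- \frac{1}{3883}\right) = \frac{1}{\frac{1}{- \frac{32}{11}} - 6094} \left(- \frac{1}{3883}\right) = \frac{1}{- \frac{11}{32} - 6094} \left(- \frac{1}{3883}\right) = \frac{1}{- \frac{195019}{32}} \left(- \frac{1}{3883}\right) = \left(- \frac{32}{195019}\right) \left(- \frac{1}{3883}\right) = \frac{32}{757258777}$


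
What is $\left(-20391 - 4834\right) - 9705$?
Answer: $-34930$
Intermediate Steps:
$\left(-20391 - 4834\right) - 9705 = -25225 - 9705 = -34930$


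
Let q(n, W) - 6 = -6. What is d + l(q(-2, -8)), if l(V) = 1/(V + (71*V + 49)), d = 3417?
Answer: 167434/49 ≈ 3417.0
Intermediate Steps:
q(n, W) = 0 (q(n, W) = 6 - 6 = 0)
l(V) = 1/(49 + 72*V) (l(V) = 1/(V + (49 + 71*V)) = 1/(49 + 72*V))
d + l(q(-2, -8)) = 3417 + 1/(49 + 72*0) = 3417 + 1/(49 + 0) = 3417 + 1/49 = 167434/49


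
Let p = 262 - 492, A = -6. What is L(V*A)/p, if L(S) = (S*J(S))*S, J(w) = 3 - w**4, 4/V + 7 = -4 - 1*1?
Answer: 26/115 ≈ 0.22609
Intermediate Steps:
V = -1/3 (V = 4/(-7 + (-4 - 1*1)) = 4/(-7 + (-4 - 1)) = 4/(-7 - 5) = 4/(-12) = 4*(-1/12) = -1/3 ≈ -0.33333)
p = -230
L(S) = S**2*(3 - S**4) (L(S) = (S*(3 - S**4))*S = S**2*(3 - S**4))
L(V*A)/p = ((-1/3*(-6))**2*(3 - (-1/3*(-6))**4))/(-230) = (2**2*(3 - 1*2**4))*(-1/230) = (4*(3 - 1*16))*(-1/230) = (4*(3 - 16))*(-1/230) = (4*(-13))*(-1/230) = -52*(-1/230) = 26/115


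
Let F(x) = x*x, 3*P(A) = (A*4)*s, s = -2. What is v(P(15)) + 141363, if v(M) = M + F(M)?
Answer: 142923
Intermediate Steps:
P(A) = -8*A/3 (P(A) = ((A*4)*(-2))/3 = ((4*A)*(-2))/3 = (-8*A)/3 = -8*A/3)
F(x) = x²
v(M) = M + M²
v(P(15)) + 141363 = (-8/3*15)*(1 - 8/3*15) + 141363 = -40*(1 - 40) + 141363 = -40*(-39) + 141363 = 1560 + 141363 = 142923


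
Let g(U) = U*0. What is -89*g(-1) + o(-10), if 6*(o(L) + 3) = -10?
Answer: -14/3 ≈ -4.6667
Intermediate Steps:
g(U) = 0
o(L) = -14/3 (o(L) = -3 + (⅙)*(-10) = -3 - 5/3 = -14/3)
-89*g(-1) + o(-10) = -89*0 - 14/3 = 0 - 14/3 = -14/3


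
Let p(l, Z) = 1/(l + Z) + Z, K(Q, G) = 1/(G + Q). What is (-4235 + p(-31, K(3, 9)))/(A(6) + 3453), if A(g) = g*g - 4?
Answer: -18853993/15515220 ≈ -1.2152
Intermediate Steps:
A(g) = -4 + g² (A(g) = g² - 4 = -4 + g²)
p(l, Z) = Z + 1/(Z + l) (p(l, Z) = 1/(Z + l) + Z = Z + 1/(Z + l))
(-4235 + p(-31, K(3, 9)))/(A(6) + 3453) = (-4235 + (1 + (1/(9 + 3))² - 31/(9 + 3))/(1/(9 + 3) - 31))/((-4 + 6²) + 3453) = (-4235 + (1 + (1/12)² - 31/12)/(1/12 - 31))/((-4 + 36) + 3453) = (-4235 + (1 + (1/12)² + (1/12)*(-31))/(1/12 - 31))/(32 + 3453) = (-4235 + (1 + 1/144 - 31/12)/(-371/12))/3485 = (-4235 - 12/371*(-227/144))*(1/3485) = (-4235 + 227/4452)*(1/3485) = -18853993/4452*1/3485 = -18853993/15515220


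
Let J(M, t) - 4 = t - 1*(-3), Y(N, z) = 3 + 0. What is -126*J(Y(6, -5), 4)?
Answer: -1386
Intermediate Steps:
Y(N, z) = 3
J(M, t) = 7 + t (J(M, t) = 4 + (t - 1*(-3)) = 4 + (t + 3) = 4 + (3 + t) = 7 + t)
-126*J(Y(6, -5), 4) = -126*(7 + 4) = -126*11 = -1386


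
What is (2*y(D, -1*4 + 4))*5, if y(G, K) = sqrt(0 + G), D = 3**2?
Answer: 30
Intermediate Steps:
D = 9
y(G, K) = sqrt(G)
(2*y(D, -1*4 + 4))*5 = (2*sqrt(9))*5 = (2*3)*5 = 6*5 = 30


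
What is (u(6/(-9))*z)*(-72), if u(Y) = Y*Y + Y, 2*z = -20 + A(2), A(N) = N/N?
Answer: -152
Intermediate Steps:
A(N) = 1
z = -19/2 (z = (-20 + 1)/2 = (½)*(-19) = -19/2 ≈ -9.5000)
u(Y) = Y + Y² (u(Y) = Y² + Y = Y + Y²)
(u(6/(-9))*z)*(-72) = (((6/(-9))*(1 + 6/(-9)))*(-19/2))*(-72) = (((6*(-⅑))*(1 + 6*(-⅑)))*(-19/2))*(-72) = (-2*(1 - ⅔)/3*(-19/2))*(-72) = (-⅔*⅓*(-19/2))*(-72) = -2/9*(-19/2)*(-72) = (19/9)*(-72) = -152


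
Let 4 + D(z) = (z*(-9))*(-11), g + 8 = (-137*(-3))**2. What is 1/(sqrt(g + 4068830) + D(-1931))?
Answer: -191173/36542878186 - sqrt(4237743)/36542878186 ≈ -5.2878e-6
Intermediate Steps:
g = 168913 (g = -8 + (-137*(-3))**2 = -8 + 411**2 = -8 + 168921 = 168913)
D(z) = -4 + 99*z (D(z) = -4 + (z*(-9))*(-11) = -4 - 9*z*(-11) = -4 + 99*z)
1/(sqrt(g + 4068830) + D(-1931)) = 1/(sqrt(168913 + 4068830) + (-4 + 99*(-1931))) = 1/(sqrt(4237743) + (-4 - 191169)) = 1/(sqrt(4237743) - 191173) = 1/(-191173 + sqrt(4237743))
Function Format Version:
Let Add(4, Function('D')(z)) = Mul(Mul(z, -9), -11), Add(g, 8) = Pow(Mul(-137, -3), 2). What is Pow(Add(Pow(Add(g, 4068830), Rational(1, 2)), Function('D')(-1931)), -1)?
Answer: Add(Rational(-191173, 36542878186), Mul(Rational(-1, 36542878186), Pow(4237743, Rational(1, 2)))) ≈ -5.2878e-6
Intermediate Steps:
g = 168913 (g = Add(-8, Pow(Mul(-137, -3), 2)) = Add(-8, Pow(411, 2)) = Add(-8, 168921) = 168913)
Function('D')(z) = Add(-4, Mul(99, z)) (Function('D')(z) = Add(-4, Mul(Mul(z, -9), -11)) = Add(-4, Mul(Mul(-9, z), -11)) = Add(-4, Mul(99, z)))
Pow(Add(Pow(Add(g, 4068830), Rational(1, 2)), Function('D')(-1931)), -1) = Pow(Add(Pow(Add(168913, 4068830), Rational(1, 2)), Add(-4, Mul(99, -1931))), -1) = Pow(Add(Pow(4237743, Rational(1, 2)), Add(-4, -191169)), -1) = Pow(Add(Pow(4237743, Rational(1, 2)), -191173), -1) = Pow(Add(-191173, Pow(4237743, Rational(1, 2))), -1)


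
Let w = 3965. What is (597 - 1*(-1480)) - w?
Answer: -1888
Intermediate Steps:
(597 - 1*(-1480)) - w = (597 - 1*(-1480)) - 1*3965 = (597 + 1480) - 3965 = 2077 - 3965 = -1888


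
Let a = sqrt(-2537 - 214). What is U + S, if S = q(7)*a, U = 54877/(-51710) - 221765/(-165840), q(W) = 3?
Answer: 236666647/857558640 + 3*I*sqrt(2751) ≈ 0.27598 + 157.35*I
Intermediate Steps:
U = 236666647/857558640 (U = 54877*(-1/51710) - 221765*(-1/165840) = -54877/51710 + 44353/33168 = 236666647/857558640 ≈ 0.27598)
a = I*sqrt(2751) (a = sqrt(-2751) = I*sqrt(2751) ≈ 52.45*I)
S = 3*I*sqrt(2751) (S = 3*(I*sqrt(2751)) = 3*I*sqrt(2751) ≈ 157.35*I)
U + S = 236666647/857558640 + 3*I*sqrt(2751)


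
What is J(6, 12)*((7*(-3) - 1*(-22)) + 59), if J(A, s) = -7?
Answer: -420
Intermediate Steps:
J(6, 12)*((7*(-3) - 1*(-22)) + 59) = -7*((7*(-3) - 1*(-22)) + 59) = -7*((-21 + 22) + 59) = -7*(1 + 59) = -7*60 = -420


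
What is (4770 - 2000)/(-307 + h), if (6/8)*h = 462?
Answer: 2770/309 ≈ 8.9644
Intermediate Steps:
h = 616 (h = (4/3)*462 = 616)
(4770 - 2000)/(-307 + h) = (4770 - 2000)/(-307 + 616) = 2770/309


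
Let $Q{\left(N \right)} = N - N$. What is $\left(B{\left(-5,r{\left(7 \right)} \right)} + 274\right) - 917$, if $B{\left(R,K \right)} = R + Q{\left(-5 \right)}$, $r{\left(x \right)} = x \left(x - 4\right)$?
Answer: $-648$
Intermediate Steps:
$r{\left(x \right)} = x \left(-4 + x\right)$
$Q{\left(N \right)} = 0$
$B{\left(R,K \right)} = R$ ($B{\left(R,K \right)} = R + 0 = R$)
$\left(B{\left(-5,r{\left(7 \right)} \right)} + 274\right) - 917 = \left(-5 + 274\right) - 917 = 269 - 917 = -648$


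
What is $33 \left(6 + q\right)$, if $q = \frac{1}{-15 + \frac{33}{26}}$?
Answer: $\frac{23276}{119} \approx 195.6$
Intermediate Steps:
$q = - \frac{26}{357}$ ($q = \frac{1}{-15 + 33 \cdot \frac{1}{26}} = \frac{1}{-15 + \frac{33}{26}} = \frac{1}{- \frac{357}{26}} = - \frac{26}{357} \approx -0.072829$)
$33 \left(6 + q\right) = 33 \left(6 - \frac{26}{357}\right) = 33 \cdot \frac{2116}{357} = \frac{23276}{119}$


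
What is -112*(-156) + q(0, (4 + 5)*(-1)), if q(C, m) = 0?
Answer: 17472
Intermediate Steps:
-112*(-156) + q(0, (4 + 5)*(-1)) = -112*(-156) + 0 = 17472 + 0 = 17472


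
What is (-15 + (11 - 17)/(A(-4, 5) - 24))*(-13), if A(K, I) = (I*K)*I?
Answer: 12051/62 ≈ 194.37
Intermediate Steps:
A(K, I) = K*I**2
(-15 + (11 - 17)/(A(-4, 5) - 24))*(-13) = (-15 + (11 - 17)/(-4*5**2 - 24))*(-13) = (-15 - 6/(-4*25 - 24))*(-13) = (-15 - 6/(-100 - 24))*(-13) = (-15 - 6/(-124))*(-13) = (-15 - 6*(-1/124))*(-13) = (-15 + 3/62)*(-13) = -927/62*(-13) = 12051/62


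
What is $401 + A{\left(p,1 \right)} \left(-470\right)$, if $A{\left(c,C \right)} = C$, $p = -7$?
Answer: $-69$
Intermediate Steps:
$401 + A{\left(p,1 \right)} \left(-470\right) = 401 + 1 \left(-470\right) = 401 - 470 = -69$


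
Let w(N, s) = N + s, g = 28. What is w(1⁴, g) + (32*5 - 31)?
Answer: 158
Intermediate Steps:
w(1⁴, g) + (32*5 - 31) = (1⁴ + 28) + (32*5 - 31) = (1 + 28) + (160 - 31) = 29 + 129 = 158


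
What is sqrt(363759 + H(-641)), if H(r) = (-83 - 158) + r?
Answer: sqrt(362877) ≈ 602.39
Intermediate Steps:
H(r) = -241 + r
sqrt(363759 + H(-641)) = sqrt(363759 + (-241 - 641)) = sqrt(363759 - 882) = sqrt(362877)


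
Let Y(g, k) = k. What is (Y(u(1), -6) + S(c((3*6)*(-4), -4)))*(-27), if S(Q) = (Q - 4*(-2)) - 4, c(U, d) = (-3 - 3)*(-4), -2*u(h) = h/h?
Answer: -594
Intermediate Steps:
u(h) = -½ (u(h) = -h/(2*h) = -½*1 = -½)
c(U, d) = 24 (c(U, d) = -6*(-4) = 24)
S(Q) = 4 + Q (S(Q) = (Q + 8) - 4 = (8 + Q) - 4 = 4 + Q)
(Y(u(1), -6) + S(c((3*6)*(-4), -4)))*(-27) = (-6 + (4 + 24))*(-27) = (-6 + 28)*(-27) = 22*(-27) = -594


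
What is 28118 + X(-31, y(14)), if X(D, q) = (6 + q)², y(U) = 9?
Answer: 28343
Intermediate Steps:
28118 + X(-31, y(14)) = 28118 + (6 + 9)² = 28118 + 15² = 28118 + 225 = 28343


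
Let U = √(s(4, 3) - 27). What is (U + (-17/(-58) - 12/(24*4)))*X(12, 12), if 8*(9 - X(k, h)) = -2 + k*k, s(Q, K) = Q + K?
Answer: -1365/928 - 35*I*√5/2 ≈ -1.4709 - 39.131*I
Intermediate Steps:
s(Q, K) = K + Q
X(k, h) = 37/4 - k²/8 (X(k, h) = 9 - (-2 + k*k)/8 = 9 - (-2 + k²)/8 = 9 + (¼ - k²/8) = 37/4 - k²/8)
U = 2*I*√5 (U = √((3 + 4) - 27) = √(7 - 27) = √(-20) = 2*I*√5 ≈ 4.4721*I)
(U + (-17/(-58) - 12/(24*4)))*X(12, 12) = (2*I*√5 + (-17/(-58) - 12/(24*4)))*(37/4 - ⅛*12²) = (2*I*√5 + (-17*(-1/58) - 12/96))*(37/4 - ⅛*144) = (2*I*√5 + (17/58 - 12*1/96))*(37/4 - 18) = (2*I*√5 + (17/58 - ⅛))*(-35/4) = (2*I*√5 + 39/232)*(-35/4) = (39/232 + 2*I*√5)*(-35/4) = -1365/928 - 35*I*√5/2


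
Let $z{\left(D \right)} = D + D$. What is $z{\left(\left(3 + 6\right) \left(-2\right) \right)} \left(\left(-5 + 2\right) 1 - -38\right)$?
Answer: $-1260$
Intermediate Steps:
$z{\left(D \right)} = 2 D$
$z{\left(\left(3 + 6\right) \left(-2\right) \right)} \left(\left(-5 + 2\right) 1 - -38\right) = 2 \left(3 + 6\right) \left(-2\right) \left(\left(-5 + 2\right) 1 - -38\right) = 2 \cdot 9 \left(-2\right) \left(\left(-3\right) 1 + 38\right) = 2 \left(-18\right) \left(-3 + 38\right) = \left(-36\right) 35 = -1260$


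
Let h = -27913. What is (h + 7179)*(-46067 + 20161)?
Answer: 537135004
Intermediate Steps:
(h + 7179)*(-46067 + 20161) = (-27913 + 7179)*(-46067 + 20161) = -20734*(-25906) = 537135004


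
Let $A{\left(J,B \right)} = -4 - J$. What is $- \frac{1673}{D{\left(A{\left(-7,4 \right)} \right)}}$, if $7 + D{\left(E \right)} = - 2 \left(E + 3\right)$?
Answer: $\frac{1673}{19} \approx 88.053$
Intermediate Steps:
$D{\left(E \right)} = -13 - 2 E$ ($D{\left(E \right)} = -7 - 2 \left(E + 3\right) = -7 - 2 \left(3 + E\right) = -7 - \left(6 + 2 E\right) = -13 - 2 E$)
$- \frac{1673}{D{\left(A{\left(-7,4 \right)} \right)}} = - \frac{1673}{-13 - 2 \left(-4 - -7\right)} = - \frac{1673}{-13 - 2 \left(-4 + 7\right)} = - \frac{1673}{-13 - 6} = - \frac{1673}{-19} = \left(-1673\right) \left(- \frac{1}{19}\right) = \frac{1673}{19}$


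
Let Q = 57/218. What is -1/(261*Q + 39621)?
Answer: -218/8652255 ≈ -2.5196e-5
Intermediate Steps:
Q = 57/218 (Q = 57*(1/218) = 57/218 ≈ 0.26147)
-1/(261*Q + 39621) = -1/(261*(57/218) + 39621) = -1/(14877/218 + 39621) = -1/8652255/218 = -1*218/8652255 = -218/8652255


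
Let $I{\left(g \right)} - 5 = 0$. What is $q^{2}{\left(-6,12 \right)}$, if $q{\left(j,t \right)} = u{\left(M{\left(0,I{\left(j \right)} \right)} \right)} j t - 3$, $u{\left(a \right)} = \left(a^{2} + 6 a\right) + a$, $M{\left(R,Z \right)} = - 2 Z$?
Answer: $4678569$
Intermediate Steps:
$I{\left(g \right)} = 5$ ($I{\left(g \right)} = 5 + 0 = 5$)
$u{\left(a \right)} = a^{2} + 7 a$
$q{\left(j,t \right)} = -3 + 30 j t$ ($q{\left(j,t \right)} = \left(-2\right) 5 \left(7 - 10\right) j t - 3 = - 10 \left(7 - 10\right) j t - 3 = \left(-10\right) \left(-3\right) j t - 3 = 30 j t - 3 = -3 + 30 j t$)
$q^{2}{\left(-6,12 \right)} = \left(-3 + 30 \left(-6\right) 12\right)^{2} = \left(-3 - 2160\right)^{2} = \left(-2163\right)^{2} = 4678569$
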